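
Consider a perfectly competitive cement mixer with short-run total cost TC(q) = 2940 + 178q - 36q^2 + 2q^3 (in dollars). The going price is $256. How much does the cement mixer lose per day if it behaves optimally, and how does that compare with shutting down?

AVC = 178 - 36q + 2q^2; min AVC = $16 at q = 9. Since P = $256 ≥ min AVC, the firm produces.
MC = 178 - 72q + 6q^2. Setting P = MC and taking the root on the rising branch gives q* = 13.
TR = 256·13 = 3328. TC = 2940 + 624 = 3564. Profit = 3328 − 3564 = -$236.
That loss of $236 beats the $2940 the firm would lose by shutting down; producing recovers $2704 of fixed cost.

Profit = -$236 at q = 13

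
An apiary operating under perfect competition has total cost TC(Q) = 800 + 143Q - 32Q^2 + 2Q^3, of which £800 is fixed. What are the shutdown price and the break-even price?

Shutdown price = £15; break-even price = £103

AVC = 143 - 32Q + 2Q^2; minimized at Q = 8, giving min AVC = £15. That is the shutdown price.
ATC = 800/Q + 143 - 32Q + 2Q^2. Setting dATC/dQ = −800/Q^2 − 32 + 4Q = 0 gives Q = 10 (since 4·10^3 − 32·10^2 = 800).
min ATC = 800/10 + 143 − 32·10 + 2·10^2 = £103. That is the break-even price.
For £15 ≤ P < £103 the firm produces at a loss; below £15 it shuts down.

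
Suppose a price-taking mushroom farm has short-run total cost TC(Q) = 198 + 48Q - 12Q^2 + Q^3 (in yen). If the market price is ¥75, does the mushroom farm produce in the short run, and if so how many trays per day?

Variable cost is VC = 48Q - 12Q^2 + Q^3, so AVC = VC/Q = 48 - 12Q + Q^2 and MC = dTC/dQ = 48 - 24Q + 3Q^2.
The AVC parabola has its vertex at Q = 12/2 = 6, where AVC = 48 - 12·6 + 6^2 = ¥12.
Since P = ¥75 ≥ min AVC = ¥12, price covers variable cost and the firm should produce.
Set P = MC: 75 = 48 - 24Q + 3Q^2 → -27 - 24Q + 3Q^2 = 0. The roots are Q = -1 and Q = 9; the profit-maximizing output is on the rising part of MC, so Q* = 9.
Check: AVC at Q = 9 is ¥21 ≤ P, so revenue covers variable cost.
Profit = P·Q − TC = 75·9 − 387 = ¥288.

Produce at Q = 9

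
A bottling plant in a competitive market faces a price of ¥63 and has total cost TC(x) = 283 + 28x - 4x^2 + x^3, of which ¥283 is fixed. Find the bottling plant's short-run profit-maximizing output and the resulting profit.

Profit = -¥133 at x = 5

AVC = 28 - 4x + x^2; min AVC = ¥24 at x = 2. Since P = ¥63 ≥ min AVC, the firm produces.
With MC = 28 - 8x + 3x^2, P = MC on the upward-sloping part at x* = 5.
TR = 63·5 = 315. TC = 283 + 165 = 448. Profit = 315 − 448 = -¥133.
Shutting down would mean losing the fixed cost of ¥283, so operating at a loss of ¥133 is better by ¥150.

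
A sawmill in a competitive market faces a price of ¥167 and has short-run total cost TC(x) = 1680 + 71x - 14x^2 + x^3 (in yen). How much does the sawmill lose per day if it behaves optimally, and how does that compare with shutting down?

Profit = -¥240 at x = 12

AVC = 71 - 14x + x^2; min AVC = ¥22 at x = 7. Since P = ¥167 ≥ min AVC, the firm produces.
MC = 71 - 28x + 3x^2. Setting P = MC and taking the root on the rising branch gives x* = 12.
TR = 167·12 = 2004. TC = 1680 + 564 = 2244. Profit = 2004 − 2244 = -¥240.
By producing, the firm covers all variable cost plus ¥1440 of fixed cost; shutting down would lose the full ¥1680.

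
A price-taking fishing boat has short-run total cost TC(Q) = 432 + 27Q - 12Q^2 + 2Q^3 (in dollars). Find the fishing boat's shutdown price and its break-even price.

Shutdown price = $9; break-even price = $99

Shutdown price = min AVC. AVC = 27 - 12Q + 2Q^2, with vertex at Q = 3 and minimum $9.
ATC = 432/Q + 27 - 12Q + 2Q^2. Setting dATC/dQ = −432/Q^2 − 12 + 4Q = 0 gives Q = 6 (since 4·6^3 − 12·6^2 = 432).
min ATC = 432/6 + 27 − 12·6 + 2·6^2 = $99. That is the break-even price.
Between these two prices the firm operates at a loss; above $99 it earns a profit.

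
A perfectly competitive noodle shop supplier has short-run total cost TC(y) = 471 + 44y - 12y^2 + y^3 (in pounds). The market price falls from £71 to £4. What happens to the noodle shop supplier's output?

MC = 44 - 24y + 3y^2; the shutdown threshold is min AVC = £8 (at y = 6).
With P = £71 above the shutdown price, P = MC gives y = 9.
At P = £4 < min AVC = £8, price no longer covers variable cost at any output, so the firm shuts down: y = 0.

Output falls from 9 to 0 (the firm shuts down)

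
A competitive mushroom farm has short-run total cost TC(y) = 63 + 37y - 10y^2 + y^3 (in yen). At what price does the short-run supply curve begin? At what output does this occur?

¥12 per unit, at y = 5

Short-run supply begins at min AVC. From VC = 37y - 10y^2 + y^3, AVC = 37 - 10y + y^2.
At the minimum of AVC, MC = AVC. MC = 37 - 20y + 3y^2; setting MC = AVC gives 2y^2 - 10y = 0, so y = 5. min AVC = 12.
For P < ¥12 the firm produces nothing.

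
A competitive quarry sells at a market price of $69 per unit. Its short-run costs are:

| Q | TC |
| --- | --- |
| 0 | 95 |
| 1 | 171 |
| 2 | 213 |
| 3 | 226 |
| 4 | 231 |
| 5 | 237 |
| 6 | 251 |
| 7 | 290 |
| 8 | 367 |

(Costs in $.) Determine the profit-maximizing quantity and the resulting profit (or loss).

Q = 7; profit = $193

Tabulate TR − TC: Q=0: -95; Q=1: -102; Q=2: -75; Q=3: -19; Q=4: 45; Q=5: 108; Q=6: 163; Q=7: 193; Q=8: 185.
Profit is maximized at Q = 7. AVC there is 195/7 = $27.86 ≤ P, so producing beats shutting down (which would give -$95).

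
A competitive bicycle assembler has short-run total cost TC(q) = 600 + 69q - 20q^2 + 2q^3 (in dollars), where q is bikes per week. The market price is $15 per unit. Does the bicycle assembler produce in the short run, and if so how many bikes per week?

Variable cost is VC = 69q - 20q^2 + 2q^3, so AVC = VC/q = 69 - 20q + 2q^2 and MC = dTC/dq = 69 - 40q + 6q^2.
The AVC parabola has its vertex at q = 20/4 = 5, where AVC = 69 - 20·5 + 2·5^2 = $19.
P = $15 lies below min AVC = $19; no output level covers variable cost.
Best response: produce nothing and absorb the $600 fixed cost.

Shut down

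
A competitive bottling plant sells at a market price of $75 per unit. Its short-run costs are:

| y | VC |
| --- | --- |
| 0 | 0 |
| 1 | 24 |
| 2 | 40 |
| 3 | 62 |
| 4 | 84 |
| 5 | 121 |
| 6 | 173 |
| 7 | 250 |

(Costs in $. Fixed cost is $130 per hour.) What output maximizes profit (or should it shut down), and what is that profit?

y = 6; profit = $147

Tabulate TR − TC: y=0: -130; y=1: -79; y=2: -20; y=3: 33; y=4: 86; y=5: 124; y=6: 147; y=7: 145.
Profit is maximized at y = 6. AVC there is 173/6 = $28.83 ≤ P, so producing beats shutting down (which would give -$130).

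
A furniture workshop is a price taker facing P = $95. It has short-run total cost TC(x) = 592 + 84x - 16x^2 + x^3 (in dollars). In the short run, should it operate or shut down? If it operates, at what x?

From TC, MC = TC'(x) = 84 - 32x + 3x^2 and AVC = VC/x = 84 - 16x + x^2.
AVC hits its minimum where MC = AVC, at x = 8, giving min AVC = 84 - 16·8 + 8^2 = $20.
Since P = $95 ≥ min AVC = $20, price covers variable cost and the firm should produce.
P = MC gives -11 - 32x + 3x^2 = 0, with roots -1/3 and 11. Take the larger (rising MC): x* = 11.
Check: AVC at x = 11 is $29 ≤ P, so revenue covers variable cost.
Profit = P·x − TC = 95·11 − 911 = $134.

Produce at x = 11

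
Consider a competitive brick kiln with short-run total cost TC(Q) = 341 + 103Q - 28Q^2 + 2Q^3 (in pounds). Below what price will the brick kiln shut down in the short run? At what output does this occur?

£5 per unit, at Q = 7

The shutdown price is the minimum of AVC. VC = 103Q - 28Q^2 + 2Q^3, so AVC = 103 - 28Q + 2Q^2.
dAVC/dQ = -28 + 4Q = 0 gives Q = 7. min AVC = 103 - 28·7 + 2·7^2 = 5.
So the shutdown price is £5.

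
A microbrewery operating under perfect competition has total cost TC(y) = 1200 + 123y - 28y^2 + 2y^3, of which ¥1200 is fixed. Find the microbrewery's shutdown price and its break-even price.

Shutdown price = ¥25; break-even price = ¥163

Shutdown price = min AVC. AVC = 123 - 28y + 2y^2, with vertex at y = 7 and minimum ¥25.
ATC = 1200/y + 123 - 28y + 2y^2. Setting dATC/dy = −1200/y^2 − 28 + 4y = 0 gives y = 10 (since 4·10^3 − 28·10^2 = 1200).
min ATC = 1200/10 + 123 − 28·10 + 2·10^2 = ¥163. That is the break-even price.
For ¥25 ≤ P < ¥163 the firm produces at a loss; below ¥25 it shuts down.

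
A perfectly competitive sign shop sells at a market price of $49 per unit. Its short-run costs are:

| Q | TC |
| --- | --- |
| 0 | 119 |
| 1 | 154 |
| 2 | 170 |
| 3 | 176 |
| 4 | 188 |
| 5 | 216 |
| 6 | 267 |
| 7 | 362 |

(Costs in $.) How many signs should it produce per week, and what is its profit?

Q = 5; profit = $29

Profit at each row (π = 49Q − TC): Q=0: -119; Q=1: -105; Q=2: -72; Q=3: -29; Q=4: 8; Q=5: 29; Q=6: 27; Q=7: -19.
Profit is maximized at Q = 5. AVC there is 97/5 = $19.40 ≤ P, so producing beats shutting down (which would give -$119).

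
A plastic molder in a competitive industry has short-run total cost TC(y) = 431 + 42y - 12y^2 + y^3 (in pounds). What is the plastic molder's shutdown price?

Short-run supply begins at min AVC. From VC = 42y - 12y^2 + y^3, AVC = 42 - 12y + y^2.
At the minimum of AVC, MC = AVC. MC = 42 - 24y + 3y^2; setting MC = AVC gives 2y^2 - 12y = 0, so y = 6. min AVC = 6.
The firm shuts down for any P below £6.

£6 per unit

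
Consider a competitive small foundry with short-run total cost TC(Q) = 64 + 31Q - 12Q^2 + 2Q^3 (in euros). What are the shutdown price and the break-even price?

Shutdown price = min AVC. AVC = 31 - 12Q + 2Q^2, with vertex at Q = 3 and minimum €13.
ATC = 64/Q + 31 - 12Q + 2Q^2. Setting dATC/dQ = −64/Q^2 − 12 + 4Q = 0 gives Q = 4 (since 4·4^3 − 12·4^2 = 64).
min ATC = 64/4 + 31 − 12·4 + 2·4^2 = €31. That is the break-even price.
For €13 ≤ P < €31 the firm produces at a loss; below €13 it shuts down.

Shutdown price = €13; break-even price = €31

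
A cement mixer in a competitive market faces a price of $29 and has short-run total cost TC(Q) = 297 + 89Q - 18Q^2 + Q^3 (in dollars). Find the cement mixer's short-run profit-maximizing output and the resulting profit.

AVC = 89 - 18Q + Q^2 has its minimum $8 at Q = 9; price $29 clears that bar, so the firm operates.
MC = 89 - 36Q + 3Q^2. Setting P = MC and taking the root on the rising branch gives Q* = 10.
TR = 29·10 = 290. TC = 297 + 90 = 387. Profit = 290 − 387 = -$97.
Shutting down would mean losing the fixed cost of $297, so operating at a loss of $97 is better by $200.

Profit = -$97 at Q = 10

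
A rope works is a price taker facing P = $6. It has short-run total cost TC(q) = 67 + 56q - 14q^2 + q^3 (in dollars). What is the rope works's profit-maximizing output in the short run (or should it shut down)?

Shut down

Variable cost is VC = 56q - 14q^2 + q^3, so AVC = VC/q = 56 - 14q + q^2 and MC = dTC/dq = 56 - 28q + 3q^2.
AVC is minimized where dAVC/dq = -14 + 2q = 0, at q = 7; min AVC = 56 - 14·7 + 7^2 = $7.
P = $6 lies below min AVC = $7; no output level covers variable cost.
Best response: produce nothing and absorb the $67 fixed cost.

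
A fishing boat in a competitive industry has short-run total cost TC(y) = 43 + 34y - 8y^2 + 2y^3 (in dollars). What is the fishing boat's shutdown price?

The shutdown price is the minimum of AVC. VC = 34y - 8y^2 + 2y^3, so AVC = 34 - 8y + 2y^2.
dAVC/dy = -8 + 4y = 0 gives y = 2. min AVC = 34 - 8·2 + 2·2^2 = 26.
The firm shuts down for any P below $26.

$26 per unit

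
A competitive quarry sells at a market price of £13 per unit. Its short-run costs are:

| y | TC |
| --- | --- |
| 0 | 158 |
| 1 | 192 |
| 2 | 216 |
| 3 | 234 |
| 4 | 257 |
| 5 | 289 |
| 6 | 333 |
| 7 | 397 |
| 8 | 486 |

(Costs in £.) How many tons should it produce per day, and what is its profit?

y = 0 (shut down); profit = -£158

Compute π = P·y − TC at each output: y=0: -158; y=1: -179; y=2: -190; y=3: -195; y=4: -205; y=5: -224; y=6: -255; y=7: -306; y=8: -382.
Profit is highest at y = 0. Equivalently, the lowest AVC in the table is 99/4 ≈ £24.75 at y = 4, and P = £13 falls below it — price never covers variable cost, so the firm shuts down and loses only its fixed cost.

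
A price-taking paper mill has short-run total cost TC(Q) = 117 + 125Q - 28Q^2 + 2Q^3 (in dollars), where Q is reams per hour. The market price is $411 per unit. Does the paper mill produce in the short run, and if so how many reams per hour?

Produce at Q = 13

Strip out fixed cost: VC = 125Q - 28Q^2 + 2Q^3. Then AVC = 125 - 28Q + 2Q^2 and MC = 125 - 56Q + 6Q^2.
AVC hits its minimum where MC = AVC, at Q = 7, giving min AVC = 125 - 28·7 + 2·7^2 = $27.
P = $411 exceeds min AVC = $27, so the firm stays open.
Solving P = MC: -286 - 56Q + 6Q^2 = 0 ⇒ Q = -11/3 or 13. On the upward-sloping branch, Q* = 13.
Check: AVC at Q = 13 is $99 ≤ P, so revenue covers variable cost.
Profit = P·Q − TC = 411·13 − 1404 = $3939.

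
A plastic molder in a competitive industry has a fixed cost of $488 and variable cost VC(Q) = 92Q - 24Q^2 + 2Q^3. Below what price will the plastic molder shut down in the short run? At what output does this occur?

$20 per unit, at Q = 6

Short-run supply begins at min AVC. From VC = 92Q - 24Q^2 + 2Q^3, AVC = 92 - 24Q + 2Q^2.
At the minimum of AVC, MC = AVC. MC = 92 - 48Q + 6Q^2; setting MC = AVC gives 4Q^2 - 24Q = 0, so Q = 6. min AVC = 20.
So the shutdown price is $20.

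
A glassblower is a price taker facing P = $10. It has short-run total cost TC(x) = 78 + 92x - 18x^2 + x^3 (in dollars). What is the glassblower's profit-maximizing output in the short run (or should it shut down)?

Strip out fixed cost: VC = 92x - 18x^2 + x^3. Then AVC = 92 - 18x + x^2 and MC = 92 - 36x + 3x^2.
AVC is minimized where dAVC/dx = -18 + 2x = 0, at x = 9; min AVC = 92 - 18·9 + 9^2 = $11.
P = $10 lies below min AVC = $11; no output level covers variable cost.
Shutting down limits the loss to fixed cost, $78.

Shut down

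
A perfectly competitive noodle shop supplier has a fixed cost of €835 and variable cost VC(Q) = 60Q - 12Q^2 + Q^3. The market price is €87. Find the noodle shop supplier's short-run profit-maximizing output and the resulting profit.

Profit = -€349 at Q = 9

AVC = 60 - 12Q + Q^2 has its minimum €24 at Q = 6; price €87 clears that bar, so the firm operates.
With MC = 60 - 24Q + 3Q^2, P = MC on the upward-sloping part at Q* = 9.
TR = 87·9 = 783. TC = 835 + 297 = 1132. Profit = 783 − 1132 = -€349.
By producing, the firm covers all variable cost plus €486 of fixed cost; shutting down would lose the full €835.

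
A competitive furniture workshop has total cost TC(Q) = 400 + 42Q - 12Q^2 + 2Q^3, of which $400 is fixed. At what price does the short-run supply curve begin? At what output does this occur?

Short-run supply begins at min AVC. From VC = 42Q - 12Q^2 + 2Q^3, AVC = 42 - 12Q + 2Q^2.
dAVC/dQ = -12 + 4Q = 0 gives Q = 3. min AVC = 42 - 12·3 + 2·3^2 = 24.
The firm shuts down for any P below $24.

$24 per unit, at Q = 3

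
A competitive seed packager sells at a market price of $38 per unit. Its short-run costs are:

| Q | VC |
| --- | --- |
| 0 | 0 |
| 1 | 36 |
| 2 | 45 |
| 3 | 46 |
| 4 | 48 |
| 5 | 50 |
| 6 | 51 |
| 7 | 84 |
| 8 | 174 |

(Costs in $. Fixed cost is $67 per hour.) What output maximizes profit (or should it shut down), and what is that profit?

Q = 7; profit = $115

Tabulate TR − TC: Q=0: -67; Q=1: -65; Q=2: -36; Q=3: 1; Q=4: 37; Q=5: 73; Q=6: 110; Q=7: 115; Q=8: 63.
Profit is maximized at Q = 7. AVC there is 84/7 = $12 ≤ P, so producing beats shutting down (which would give -$67).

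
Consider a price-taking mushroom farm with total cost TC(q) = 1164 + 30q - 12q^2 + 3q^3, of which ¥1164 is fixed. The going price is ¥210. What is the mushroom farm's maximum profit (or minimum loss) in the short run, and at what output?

Profit = -¥300 at q = 6

AVC = 30 - 12q + 3q^2; min AVC = ¥18 at q = 2. Since P = ¥210 ≥ min AVC, the firm produces.
MC = 30 - 24q + 9q^2. Setting P = MC and taking the root on the rising branch gives q* = 6.
TR = 210·6 = 1260. TC = 1164 + 396 = 1560. Profit = 1260 − 1560 = -¥300.
By producing, the firm covers all variable cost plus ¥864 of fixed cost; shutting down would lose the full ¥1164.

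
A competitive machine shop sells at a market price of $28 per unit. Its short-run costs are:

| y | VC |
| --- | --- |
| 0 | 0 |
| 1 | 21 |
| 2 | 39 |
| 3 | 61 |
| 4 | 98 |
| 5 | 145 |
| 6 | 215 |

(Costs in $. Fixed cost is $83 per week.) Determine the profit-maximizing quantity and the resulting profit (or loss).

Profit at each row (π = 28y − TC): y=0: -83; y=1: -76; y=2: -66; y=3: -60; y=4: -69; y=5: -88; y=6: -130.
Profit is maximized at y = 3. AVC there is 61/3 = $20.33 ≤ P, so producing beats shutting down (which would give -$83).

y = 3; profit = -$60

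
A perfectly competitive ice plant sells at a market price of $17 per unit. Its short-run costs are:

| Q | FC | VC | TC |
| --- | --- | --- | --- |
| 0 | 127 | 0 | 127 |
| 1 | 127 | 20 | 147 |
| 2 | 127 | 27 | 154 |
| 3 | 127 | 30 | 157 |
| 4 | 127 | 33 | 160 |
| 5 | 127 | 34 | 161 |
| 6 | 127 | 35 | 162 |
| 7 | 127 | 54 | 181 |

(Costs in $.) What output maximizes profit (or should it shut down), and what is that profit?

Compute π = P·Q − TC at each output: Q=0: -127; Q=1: -130; Q=2: -120; Q=3: -106; Q=4: -92; Q=5: -76; Q=6: -60; Q=7: -62.
Profit is maximized at Q = 6. AVC there is 35/6 = $5.83 ≤ P, so producing beats shutting down (which would give -$127).

Q = 6; profit = -$60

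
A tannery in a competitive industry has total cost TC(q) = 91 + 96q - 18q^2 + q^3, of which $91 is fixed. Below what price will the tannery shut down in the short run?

The shutdown price is the minimum of AVC. VC = 96q - 18q^2 + q^3, so AVC = 96 - 18q + q^2.
dAVC/dq = -18 + 2q = 0 gives q = 9. min AVC = 96 - 18·9 + 9^2 = 15.
So the shutdown price is $15.

$15 per unit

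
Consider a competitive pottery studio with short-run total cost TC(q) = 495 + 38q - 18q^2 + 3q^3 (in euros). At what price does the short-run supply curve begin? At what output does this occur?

€11 per unit, at q = 3

The shutdown price is the minimum of AVC. VC = 38q - 18q^2 + 3q^3, so AVC = 38 - 18q + 3q^2.
At the minimum of AVC, MC = AVC. MC = 38 - 36q + 9q^2; setting MC = AVC gives 6q^2 - 18q = 0, so q = 3. min AVC = 11.
So the shutdown price is €11.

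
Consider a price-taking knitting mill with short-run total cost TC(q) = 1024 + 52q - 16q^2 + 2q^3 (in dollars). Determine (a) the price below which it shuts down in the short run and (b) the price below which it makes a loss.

Shutdown price = $20; break-even price = $180

Shutdown price = min AVC. AVC = 52 - 16q + 2q^2, with vertex at q = 4 and minimum $20.
ATC = 1024/q + 52 - 16q + 2q^2. Setting dATC/dq = −1024/q^2 − 16 + 4q = 0 gives q = 8 (since 4·8^3 − 16·8^2 = 1024).
min ATC = 1024/8 + 52 − 16·8 + 2·8^2 = $180. That is the break-even price.
Between these two prices the firm operates at a loss; above $180 it earns a profit.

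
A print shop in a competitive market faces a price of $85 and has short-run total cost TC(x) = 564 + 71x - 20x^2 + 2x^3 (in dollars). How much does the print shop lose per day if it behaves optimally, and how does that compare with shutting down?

AVC = 71 - 20x + 2x^2; min AVC = $21 at x = 5. Since P = $85 ≥ min AVC, the firm produces.
MC = 71 - 40x + 6x^2. Setting P = MC and taking the root on the rising branch gives x* = 7.
TR = 85·7 = 595. TC = 564 + 203 = 767. Profit = 595 − 767 = -$172.
Shutting down would mean losing the fixed cost of $564, so operating at a loss of $172 is better by $392.

Profit = -$172 at x = 7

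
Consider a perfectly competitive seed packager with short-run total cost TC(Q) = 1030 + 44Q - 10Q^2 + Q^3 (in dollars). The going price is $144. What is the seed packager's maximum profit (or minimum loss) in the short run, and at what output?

AVC = 44 - 10Q + Q^2; min AVC = $19 at Q = 5. Since P = $144 ≥ min AVC, the firm produces.
With MC = 44 - 20Q + 3Q^2, P = MC on the upward-sloping part at Q* = 10.
TR = 144·10 = 1440. TC = 1030 + 440 = 1470. Profit = 1440 − 1470 = -$30.
By producing, the firm covers all variable cost plus $1000 of fixed cost; shutting down would lose the full $1030.

Profit = -$30 at Q = 10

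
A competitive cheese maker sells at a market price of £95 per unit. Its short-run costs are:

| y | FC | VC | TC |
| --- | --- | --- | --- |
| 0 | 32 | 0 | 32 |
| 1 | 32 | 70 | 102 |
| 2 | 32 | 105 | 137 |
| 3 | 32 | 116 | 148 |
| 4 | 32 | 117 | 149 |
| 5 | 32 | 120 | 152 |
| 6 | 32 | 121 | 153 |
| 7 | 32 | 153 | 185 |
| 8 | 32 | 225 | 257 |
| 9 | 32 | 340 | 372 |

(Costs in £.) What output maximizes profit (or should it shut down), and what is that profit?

Tabulate TR − TC: y=0: -32; y=1: -7; y=2: 53; y=3: 137; y=4: 231; y=5: 323; y=6: 417; y=7: 480; y=8: 503; y=9: 483.
Profit is maximized at y = 8. AVC there is 225/8 = £28.12 ≤ P, so producing beats shutting down (which would give -£32).

y = 8; profit = £503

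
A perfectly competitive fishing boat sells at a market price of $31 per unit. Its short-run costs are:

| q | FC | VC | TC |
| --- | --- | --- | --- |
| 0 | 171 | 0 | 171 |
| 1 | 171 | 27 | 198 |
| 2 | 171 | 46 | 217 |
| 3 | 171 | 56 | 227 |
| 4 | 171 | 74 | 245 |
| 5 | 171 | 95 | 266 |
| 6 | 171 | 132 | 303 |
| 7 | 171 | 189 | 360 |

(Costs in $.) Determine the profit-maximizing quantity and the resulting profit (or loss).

Tabulate TR − TC: q=0: -171; q=1: -167; q=2: -155; q=3: -134; q=4: -121; q=5: -111; q=6: -117; q=7: -143.
Profit is maximized at q = 5. AVC there is 95/5 = $19 ≤ P, so producing beats shutting down (which would give -$171).

q = 5; profit = -$111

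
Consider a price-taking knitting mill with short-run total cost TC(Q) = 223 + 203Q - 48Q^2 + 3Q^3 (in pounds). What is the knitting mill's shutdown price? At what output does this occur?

£11 per unit, at Q = 8

The shutdown price is the minimum of AVC. VC = 203Q - 48Q^2 + 3Q^3, so AVC = 203 - 48Q + 3Q^2.
At the minimum of AVC, MC = AVC. MC = 203 - 96Q + 9Q^2; setting MC = AVC gives 6Q^2 - 48Q = 0, so Q = 8. min AVC = 11.
For P < £11 the firm produces nothing.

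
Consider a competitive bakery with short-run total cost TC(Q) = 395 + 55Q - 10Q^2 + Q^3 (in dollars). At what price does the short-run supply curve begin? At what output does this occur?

The firm shuts down when price falls below the minimum of average variable cost. AVC = VC/Q = 55 - 10Q + Q^2.
dAVC/dQ = -10 + 2Q = 0 gives Q = 5. min AVC = 55 - 10·5 + 5^2 = 30.
So the shutdown price is $30.

$30 per unit, at Q = 5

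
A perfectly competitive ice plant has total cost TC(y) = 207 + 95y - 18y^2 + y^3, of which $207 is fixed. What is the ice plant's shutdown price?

The firm shuts down when price falls below the minimum of average variable cost. AVC = VC/y = 95 - 18y + y^2.
dAVC/dy = -18 + 2y = 0 gives y = 9. min AVC = 95 - 18·9 + 9^2 = 14.
The firm shuts down for any P below $14.

$14 per unit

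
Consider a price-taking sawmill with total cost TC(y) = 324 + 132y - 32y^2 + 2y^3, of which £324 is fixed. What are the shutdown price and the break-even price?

Shutdown price = £4; break-even price = £42

AVC = 132 - 32y + 2y^2; minimized at y = 8, giving min AVC = £4. That is the shutdown price.
ATC = 324/y + 132 - 32y + 2y^2. Setting dATC/dy = −324/y^2 − 32 + 4y = 0 gives y = 9 (since 4·9^3 − 32·9^2 = 324).
min ATC = 324/9 + 132 − 32·9 + 2·9^2 = £42. That is the break-even price.
For £4 ≤ P < £42 the firm produces at a loss; below £4 it shuts down.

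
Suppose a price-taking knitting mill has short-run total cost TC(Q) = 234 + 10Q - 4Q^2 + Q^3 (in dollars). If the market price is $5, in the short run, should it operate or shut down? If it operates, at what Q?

Variable cost is VC = 10Q - 4Q^2 + Q^3, so AVC = VC/Q = 10 - 4Q + Q^2 and MC = dTC/dQ = 10 - 8Q + 3Q^2.
AVC hits its minimum where MC = AVC, at Q = 2, giving min AVC = 10 - 4·2 + 2^2 = $6.
P = $5 lies below min AVC = $6; no output level covers variable cost.
Best response: produce nothing and absorb the $234 fixed cost.

Shut down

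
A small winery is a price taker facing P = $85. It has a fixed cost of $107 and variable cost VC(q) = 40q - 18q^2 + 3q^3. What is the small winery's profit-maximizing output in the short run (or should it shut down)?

Produce at q = 5

Strip out fixed cost: VC = 40q - 18q^2 + 3q^3. Then AVC = 40 - 18q + 3q^2 and MC = 40 - 36q + 9q^2.
AVC is minimized where dAVC/dq = -18 + 6q = 0, at q = 3; min AVC = 40 - 18·3 + 3·3^2 = $13.
Since P = $85 ≥ min AVC = $13, price covers variable cost and the firm should produce.
Solving P = MC: -45 - 36q + 9q^2 = 0 ⇒ q = -1 or 5. On the upward-sloping branch, q* = 5.
Check: AVC at q = 5 is $25 ≤ P, so revenue covers variable cost.
Profit = P·q − TC = 85·5 − 232 = $193.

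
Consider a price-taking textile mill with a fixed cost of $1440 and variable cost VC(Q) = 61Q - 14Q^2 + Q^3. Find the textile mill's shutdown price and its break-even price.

Shutdown price = $12; break-even price = $157

AVC = 61 - 14Q + Q^2; minimized at Q = 7, giving min AVC = $12. That is the shutdown price.
ATC = 1440/Q + 61 - 14Q + Q^2. Setting dATC/dQ = −1440/Q^2 − 14 + 2Q = 0 gives Q = 12 (since 2·12^3 − 14·12^2 = 1440).
min ATC = 1440/12 + 61 − 14·12 + 12^2 = $157. That is the break-even price.
For $12 ≤ P < $157 the firm produces at a loss; below $12 it shuts down.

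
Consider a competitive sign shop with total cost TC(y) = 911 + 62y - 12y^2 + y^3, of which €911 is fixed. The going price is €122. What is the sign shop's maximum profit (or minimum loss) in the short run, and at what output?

AVC = 62 - 12y + y^2 has its minimum €26 at y = 6; price €122 clears that bar, so the firm operates.
MC = 62 - 24y + 3y^2. Setting P = MC and taking the root on the rising branch gives y* = 10.
TR = 122·10 = 1220. TC = 911 + 420 = 1331. Profit = 1220 − 1331 = -€111.
Shutting down would mean losing the fixed cost of €911, so operating at a loss of €111 is better by €800.

Profit = -€111 at y = 10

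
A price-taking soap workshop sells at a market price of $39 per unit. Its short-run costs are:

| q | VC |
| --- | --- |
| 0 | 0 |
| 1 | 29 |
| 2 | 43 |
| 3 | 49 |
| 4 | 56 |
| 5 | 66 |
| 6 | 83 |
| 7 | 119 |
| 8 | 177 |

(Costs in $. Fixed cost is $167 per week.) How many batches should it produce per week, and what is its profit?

Tabulate TR − TC: q=0: -167; q=1: -157; q=2: -132; q=3: -99; q=4: -67; q=5: -38; q=6: -16; q=7: -13; q=8: -32.
Profit is maximized at q = 7. AVC there is 119/7 = $17 ≤ P, so producing beats shutting down (which would give -$167).

q = 7; profit = -$13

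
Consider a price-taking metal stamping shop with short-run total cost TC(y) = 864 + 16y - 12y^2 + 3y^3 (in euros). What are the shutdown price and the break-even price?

Shutdown price = min AVC. AVC = 16 - 12y + 3y^2, with vertex at y = 2 and minimum €4.
ATC = 864/y + 16 - 12y + 3y^2. Setting dATC/dy = −864/y^2 − 12 + 6y = 0 gives y = 6 (since 6·6^3 − 12·6^2 = 864).
min ATC = 864/6 + 16 − 12·6 + 3·6^2 = €196. That is the break-even price.
For €4 ≤ P < €196 the firm produces at a loss; below €4 it shuts down.

Shutdown price = €4; break-even price = €196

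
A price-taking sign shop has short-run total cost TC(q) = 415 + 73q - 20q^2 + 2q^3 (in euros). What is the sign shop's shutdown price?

€23 per unit

The firm shuts down when price falls below the minimum of average variable cost. AVC = VC/q = 73 - 20q + 2q^2.
dAVC/dq = -20 + 4q = 0 gives q = 5. min AVC = 73 - 20·5 + 2·5^2 = 23.
So the shutdown price is €23.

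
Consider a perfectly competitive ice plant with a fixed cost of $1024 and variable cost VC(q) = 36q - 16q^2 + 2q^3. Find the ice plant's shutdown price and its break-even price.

AVC = 36 - 16q + 2q^2; minimized at q = 4, giving min AVC = $4. That is the shutdown price.
ATC = 1024/q + 36 - 16q + 2q^2. Setting dATC/dq = −1024/q^2 − 16 + 4q = 0 gives q = 8 (since 4·8^3 − 16·8^2 = 1024).
min ATC = 1024/8 + 36 − 16·8 + 2·8^2 = $164. That is the break-even price.
For $4 ≤ P < $164 the firm produces at a loss; below $4 it shuts down.

Shutdown price = $4; break-even price = $164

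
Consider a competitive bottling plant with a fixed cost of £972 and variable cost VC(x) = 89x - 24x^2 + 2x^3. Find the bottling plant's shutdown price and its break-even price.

AVC = 89 - 24x + 2x^2; minimized at x = 6, giving min AVC = £17. That is the shutdown price.
ATC = 972/x + 89 - 24x + 2x^2. Setting dATC/dx = −972/x^2 − 24 + 4x = 0 gives x = 9 (since 4·9^3 − 24·9^2 = 972).
min ATC = 972/9 + 89 − 24·9 + 2·9^2 = £143. That is the break-even price.
For £17 ≤ P < £143 the firm produces at a loss; below £17 it shuts down.

Shutdown price = £17; break-even price = £143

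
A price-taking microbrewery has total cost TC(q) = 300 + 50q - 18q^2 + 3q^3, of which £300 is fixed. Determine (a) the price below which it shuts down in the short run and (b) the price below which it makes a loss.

Shutdown price = £23; break-even price = £95

Shutdown price = min AVC. AVC = 50 - 18q + 3q^2, with vertex at q = 3 and minimum £23.
ATC = 300/q + 50 - 18q + 3q^2. Setting dATC/dq = −300/q^2 − 18 + 6q = 0 gives q = 5 (since 6·5^3 − 18·5^2 = 300).
min ATC = 300/5 + 50 − 18·5 + 3·5^2 = £95. That is the break-even price.
Between these two prices the firm operates at a loss; above £95 it earns a profit.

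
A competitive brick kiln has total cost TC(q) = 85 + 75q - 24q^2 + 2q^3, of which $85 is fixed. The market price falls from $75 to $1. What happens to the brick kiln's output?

Output falls from 8 to 0 (the firm shuts down)

MC = 75 - 48q + 6q^2; the shutdown threshold is min AVC = $3 (at q = 6).
At P = $75 ≥ min AVC, set P = MC on the rising branch: q = 8.
At P = $1 < min AVC = $3, price no longer covers variable cost at any output, so the firm shuts down: q = 0.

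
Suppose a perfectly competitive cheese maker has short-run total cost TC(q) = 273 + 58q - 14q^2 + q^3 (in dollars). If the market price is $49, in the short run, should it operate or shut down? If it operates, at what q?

Produce at q = 9

From TC, MC = TC'(q) = 58 - 28q + 3q^2 and AVC = VC/q = 58 - 14q + q^2.
AVC is minimized where dAVC/dq = -14 + 2q = 0, at q = 7; min AVC = 58 - 14·7 + 7^2 = $9.
Since P = $49 ≥ min AVC = $9, price covers variable cost and the firm should produce.
Solving P = MC: 9 - 28q + 3q^2 = 0 ⇒ q = 1/3 or 9. On the upward-sloping branch, q* = 9.
Check: AVC at q = 9 is $13 ≤ P, so revenue covers variable cost.
Profit = P·q − TC = 49·9 − 390 = $51.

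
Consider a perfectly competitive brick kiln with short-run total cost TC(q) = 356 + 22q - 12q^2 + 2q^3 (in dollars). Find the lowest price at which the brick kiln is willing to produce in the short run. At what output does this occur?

$4 per unit, at q = 3

The firm shuts down when price falls below the minimum of average variable cost. AVC = VC/q = 22 - 12q + 2q^2.
dAVC/dq = -12 + 4q = 0 gives q = 3. min AVC = 22 - 12·3 + 2·3^2 = 4.
For P < $4 the firm produces nothing.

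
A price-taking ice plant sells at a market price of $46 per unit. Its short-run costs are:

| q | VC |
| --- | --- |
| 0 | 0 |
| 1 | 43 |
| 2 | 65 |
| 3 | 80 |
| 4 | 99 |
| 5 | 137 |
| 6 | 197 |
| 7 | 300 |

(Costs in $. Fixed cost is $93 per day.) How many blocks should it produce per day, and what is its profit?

Compute π = P·q − TC at each output: q=0: -93; q=1: -90; q=2: -66; q=3: -35; q=4: -8; q=5: 0; q=6: -14; q=7: -71.
Profit is maximized at q = 5. AVC there is 137/5 = $27.40 ≤ P, so producing beats shutting down (which would give -$93).

q = 5; profit = $0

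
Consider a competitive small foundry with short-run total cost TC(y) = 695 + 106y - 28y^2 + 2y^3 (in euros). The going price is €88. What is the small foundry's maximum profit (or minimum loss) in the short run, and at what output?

AVC = 106 - 28y + 2y^2; min AVC = €8 at y = 7. Since P = €88 ≥ min AVC, the firm produces.
With MC = 106 - 56y + 6y^2, P = MC on the upward-sloping part at y* = 9.
TR = 88·9 = 792. TC = 695 + 144 = 839. Profit = 792 − 839 = -€47.
That loss of €47 beats the €695 the firm would lose by shutting down; producing recovers €648 of fixed cost.

Profit = -€47 at y = 9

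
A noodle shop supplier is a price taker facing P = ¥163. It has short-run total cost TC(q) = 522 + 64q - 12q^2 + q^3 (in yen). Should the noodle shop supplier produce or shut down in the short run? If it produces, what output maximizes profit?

From TC, MC = TC'(q) = 64 - 24q + 3q^2 and AVC = VC/q = 64 - 12q + q^2.
The AVC parabola has its vertex at q = 12/2 = 6, where AVC = 64 - 12·6 + 6^2 = ¥28.
P = ¥163 exceeds min AVC = ¥28, so the firm stays open.
P = MC gives -99 - 24q + 3q^2 = 0, with roots -3 and 11. Take the larger (rising MC): q* = 11.
Check: AVC at q = 11 is ¥53 ≤ P, so revenue covers variable cost.
Profit = P·q − TC = 163·11 − 1105 = ¥688.

Produce at q = 11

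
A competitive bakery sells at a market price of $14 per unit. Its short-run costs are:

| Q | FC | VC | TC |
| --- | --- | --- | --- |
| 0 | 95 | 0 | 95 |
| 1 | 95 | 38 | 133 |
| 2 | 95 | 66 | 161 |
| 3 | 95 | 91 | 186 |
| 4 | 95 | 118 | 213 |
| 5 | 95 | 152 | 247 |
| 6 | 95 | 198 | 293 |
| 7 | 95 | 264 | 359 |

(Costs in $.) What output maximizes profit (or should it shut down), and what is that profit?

Q = 0 (shut down); profit = -$95

Compute π = P·Q − TC at each output: Q=0: -95; Q=1: -119; Q=2: -133; Q=3: -144; Q=4: -157; Q=5: -177; Q=6: -209; Q=7: -261.
Profit is highest at Q = 0. Equivalently, the lowest AVC in the table is 118/4 ≈ $29.50 at Q = 4, and P = $14 falls below it — price never covers variable cost, so the firm shuts down and loses only its fixed cost.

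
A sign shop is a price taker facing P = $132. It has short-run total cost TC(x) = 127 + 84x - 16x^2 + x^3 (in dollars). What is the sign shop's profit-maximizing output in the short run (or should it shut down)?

Variable cost is VC = 84x - 16x^2 + x^3, so AVC = VC/x = 84 - 16x + x^2 and MC = dTC/dx = 84 - 32x + 3x^2.
AVC hits its minimum where MC = AVC, at x = 8, giving min AVC = 84 - 16·8 + 8^2 = $20.
P = $132 exceeds min AVC = $20, so the firm stays open.
Solving P = MC: -48 - 32x + 3x^2 = 0 ⇒ x = -4/3 or 12. On the upward-sloping branch, x* = 12.
Check: AVC at x = 12 is $36 ≤ P, so revenue covers variable cost.
Profit = P·x − TC = 132·12 − 559 = $1025.

Produce at x = 12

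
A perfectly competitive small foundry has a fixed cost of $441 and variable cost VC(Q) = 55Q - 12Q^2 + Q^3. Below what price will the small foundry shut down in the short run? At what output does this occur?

$19 per unit, at Q = 6

The shutdown price is the minimum of AVC. VC = 55Q - 12Q^2 + Q^3, so AVC = 55 - 12Q + Q^2.
dAVC/dQ = -12 + 2Q = 0 gives Q = 6. min AVC = 55 - 12·6 + 6^2 = 19.
For P < $19 the firm produces nothing.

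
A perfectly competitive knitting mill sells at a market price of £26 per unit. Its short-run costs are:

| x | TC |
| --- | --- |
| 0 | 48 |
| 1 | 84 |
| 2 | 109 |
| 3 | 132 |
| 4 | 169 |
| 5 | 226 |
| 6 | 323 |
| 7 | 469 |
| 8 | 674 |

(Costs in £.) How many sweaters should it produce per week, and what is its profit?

Tabulate TR − TC: x=0: -48; x=1: -58; x=2: -57; x=3: -54; x=4: -65; x=5: -96; x=6: -167; x=7: -287; x=8: -466.
Profit is highest at x = 0. Equivalently, the lowest AVC in the table is 84/3 ≈ £28 at x = 3, and P = £26 falls below it — price never covers variable cost, so the firm shuts down and loses only its fixed cost.

x = 0 (shut down); profit = -£48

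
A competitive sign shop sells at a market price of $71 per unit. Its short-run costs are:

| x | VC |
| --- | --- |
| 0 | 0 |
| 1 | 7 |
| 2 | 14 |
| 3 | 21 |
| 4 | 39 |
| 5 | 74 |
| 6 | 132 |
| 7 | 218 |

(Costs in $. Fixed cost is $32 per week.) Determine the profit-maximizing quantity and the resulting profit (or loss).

Profit at each row (π = 71x − TC): x=0: -32; x=1: 32; x=2: 96; x=3: 160; x=4: 213; x=5: 249; x=6: 262; x=7: 247.
Profit is maximized at x = 6. AVC there is 132/6 = $22 ≤ P, so producing beats shutting down (which would give -$32).

x = 6; profit = $262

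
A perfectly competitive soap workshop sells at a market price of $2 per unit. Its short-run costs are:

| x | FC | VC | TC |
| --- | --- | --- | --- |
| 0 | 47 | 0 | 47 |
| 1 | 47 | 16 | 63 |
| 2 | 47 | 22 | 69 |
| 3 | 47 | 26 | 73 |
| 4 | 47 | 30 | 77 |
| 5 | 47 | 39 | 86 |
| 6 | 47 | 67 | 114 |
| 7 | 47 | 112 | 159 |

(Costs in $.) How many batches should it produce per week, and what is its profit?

x = 0 (shut down); profit = -$47

Tabulate TR − TC: x=0: -47; x=1: -61; x=2: -65; x=3: -67; x=4: -69; x=5: -76; x=6: -102; x=7: -145.
Profit is highest at x = 0. Equivalently, the lowest AVC in the table is 30/4 ≈ $7.50 at x = 4, and P = $2 falls below it — price never covers variable cost, so the firm shuts down and loses only its fixed cost.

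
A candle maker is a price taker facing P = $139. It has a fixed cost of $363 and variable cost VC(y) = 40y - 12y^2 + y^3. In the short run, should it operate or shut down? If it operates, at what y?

From TC, MC = TC'(y) = 40 - 24y + 3y^2 and AVC = VC/y = 40 - 12y + y^2.
AVC is minimized where dAVC/dy = -12 + 2y = 0, at y = 6; min AVC = 40 - 12·6 + 6^2 = $4.
P = $139 exceeds min AVC = $4, so the firm stays open.
Solving P = MC: -99 - 24y + 3y^2 = 0 ⇒ y = -3 or 11. On the upward-sloping branch, y* = 11.
Check: AVC at y = 11 is $29 ≤ P, so revenue covers variable cost.
Profit = P·y − TC = 139·11 − 682 = $847.

Produce at y = 11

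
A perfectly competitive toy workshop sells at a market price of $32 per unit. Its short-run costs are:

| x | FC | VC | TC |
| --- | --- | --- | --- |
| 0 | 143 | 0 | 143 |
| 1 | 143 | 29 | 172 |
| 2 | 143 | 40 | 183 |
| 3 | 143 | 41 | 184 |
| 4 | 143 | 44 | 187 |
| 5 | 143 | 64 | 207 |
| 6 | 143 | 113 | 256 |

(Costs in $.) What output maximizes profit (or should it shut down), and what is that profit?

Profit at each row (π = 32x − TC): x=0: -143; x=1: -140; x=2: -119; x=3: -88; x=4: -59; x=5: -47; x=6: -64.
Profit is maximized at x = 5. AVC there is 64/5 = $12.80 ≤ P, so producing beats shutting down (which would give -$143).

x = 5; profit = -$47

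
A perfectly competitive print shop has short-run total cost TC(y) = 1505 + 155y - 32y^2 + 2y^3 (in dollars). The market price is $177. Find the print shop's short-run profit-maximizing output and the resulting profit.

Profit = -$53 at y = 11

AVC = 155 - 32y + 2y^2 has its minimum $27 at y = 8; price $177 clears that bar, so the firm operates.
With MC = 155 - 64y + 6y^2, P = MC on the upward-sloping part at y* = 11.
TR = 177·11 = 1947. TC = 1505 + 495 = 2000. Profit = 1947 − 2000 = -$53.
That loss of $53 beats the $1505 the firm would lose by shutting down; producing recovers $1452 of fixed cost.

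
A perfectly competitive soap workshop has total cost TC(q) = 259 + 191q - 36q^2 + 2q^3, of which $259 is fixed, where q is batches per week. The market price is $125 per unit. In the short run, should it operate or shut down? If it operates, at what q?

Strip out fixed cost: VC = 191q - 36q^2 + 2q^3. Then AVC = 191 - 36q + 2q^2 and MC = 191 - 72q + 6q^2.
AVC hits its minimum where MC = AVC, at q = 9, giving min AVC = 191 - 36·9 + 2·9^2 = $29.
Because $125 ≥ $29, revenue can cover variable cost; the firm operates.
Set P = MC: 125 = 191 - 72q + 6q^2 → 66 - 72q + 6q^2 = 0. The roots are q = 1 and q = 11; the profit-maximizing output is on the rising part of MC, so q* = 11.
Check: AVC at q = 11 is $37 ≤ P, so revenue covers variable cost.
Profit = P·q − TC = 125·11 − 666 = $709.

Produce at q = 11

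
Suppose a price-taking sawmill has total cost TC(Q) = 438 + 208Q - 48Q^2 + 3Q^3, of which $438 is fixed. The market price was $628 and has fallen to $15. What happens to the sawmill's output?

MC = 208 - 96Q + 9Q^2; the shutdown threshold is min AVC = $16 (at Q = 8).
At P = $628 ≥ min AVC, set P = MC on the rising branch: Q = 14.
At P = $15 < min AVC = $16, price no longer covers variable cost at any output, so the firm shuts down: Q = 0.

Output falls from 14 to 0 (the firm shuts down)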